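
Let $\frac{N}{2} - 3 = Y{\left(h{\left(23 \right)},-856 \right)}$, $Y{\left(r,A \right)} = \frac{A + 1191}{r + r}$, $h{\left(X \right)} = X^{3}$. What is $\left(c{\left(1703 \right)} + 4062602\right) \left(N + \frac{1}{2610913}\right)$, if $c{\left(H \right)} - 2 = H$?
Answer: $\frac{1471114247969184}{60050999} \approx 2.4498 \cdot 10^{7}$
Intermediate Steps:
$Y{\left(r,A \right)} = \frac{1191 + A}{2 r}$
$N = \frac{73337}{12167}$ ($N = 6 + 2 \frac{1191 - 856}{2 \cdot 23^{3}} = 6 + 2 \cdot \frac{1}{2} \cdot \frac{1}{12167} \cdot 335 = 6 + 2 \cdot \frac{335}{24334} = 6 + \frac{335}{12167} = \frac{73337}{12167} \approx 6.0275$)
$c{\left(H \right)} = 2 + H$
$\left(c{\left(1703 \right)} + 4062602\right) \left(N + \frac{1}{2610913}\right) = \left(\left(2 + 1703\right) + 4062602\right) \left(\frac{73337}{12167} + \frac{1}{2610913}\right) = \left(1705 + 4062602\right) \left(\frac{73337}{12167} + \frac{1}{2610913}\right) = 4064307 \cdot \frac{191476538848}{31766978471} = \frac{1471114247969184}{60050999}$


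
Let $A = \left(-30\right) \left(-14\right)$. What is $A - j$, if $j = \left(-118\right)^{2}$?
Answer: $-13504$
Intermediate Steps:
$A = 420$
$j = 13924$
$A - j = 420 - 13924 = -13504$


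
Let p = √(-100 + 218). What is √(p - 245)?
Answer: √(-245 + √118) ≈ 15.302*I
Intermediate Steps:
p = √118 ≈ 10.863
√(p - 245) = √(√118 - 245) = √(-245 + √118)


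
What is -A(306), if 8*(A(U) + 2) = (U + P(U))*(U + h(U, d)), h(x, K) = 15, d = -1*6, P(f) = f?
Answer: -49109/2 ≈ -24555.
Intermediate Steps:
d = -6
A(U) = -2 + U*(15 + U)/4 (A(U) = -2 + ((U + U)*(U + 15))/8 = -2 + ((2*U)*(15 + U))/8 = -2 + (2*U*(15 + U))/8 = -2 + U*(15 + U)/4)
-A(306) = -(-2 + (¼)*306² + (15/4)*306) = -(-2 + (¼)*93636 + 2295/2) = -(-2 + 23409 + 2295/2) = -1*49109/2 = -49109/2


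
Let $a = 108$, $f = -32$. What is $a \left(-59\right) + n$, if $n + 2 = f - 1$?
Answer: $-6407$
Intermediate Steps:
$n = -35$ ($n = -2 - 33 = -35$)
$a \left(-59\right) + n = 108 \left(-59\right) - 35 = -6372 - 35 = -6407$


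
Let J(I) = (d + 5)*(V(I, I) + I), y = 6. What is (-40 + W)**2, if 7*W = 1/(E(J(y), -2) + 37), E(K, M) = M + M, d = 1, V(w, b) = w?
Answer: 85359121/53361 ≈ 1599.7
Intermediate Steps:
J(I) = 12*I (J(I) = (1 + 5)*(I + I) = 6*(2*I) = 12*I)
E(K, M) = 2*M
W = 1/231 (W = 1/(7*(2*(-2) + 37)) = 1/(7*(-4 + 37)) = (1/7)/33 = (1/7)*(1/33) = 1/231 ≈ 0.0043290)
(-40 + W)**2 = (-40 + 1/231)**2 = (-9239/231)**2 = 85359121/53361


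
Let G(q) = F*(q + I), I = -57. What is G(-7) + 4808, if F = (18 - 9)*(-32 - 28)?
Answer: 39368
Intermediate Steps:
F = -540 (F = 9*(-60) = -540)
G(q) = 30780 - 540*q (G(q) = -540*(q - 57) = -540*(-57 + q) = 30780 - 540*q)
G(-7) + 4808 = (30780 - 540*(-7)) + 4808 = (30780 + 3780) + 4808 = 34560 + 4808 = 39368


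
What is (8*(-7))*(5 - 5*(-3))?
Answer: -1120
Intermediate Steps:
(8*(-7))*(5 - 5*(-3)) = -56*(5 + 15) = -56*20 = -1120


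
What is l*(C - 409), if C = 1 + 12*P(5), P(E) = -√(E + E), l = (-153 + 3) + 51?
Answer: 40392 + 1188*√10 ≈ 44149.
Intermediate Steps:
l = -99 (l = -150 + 51 = -99)
P(E) = -√2*√E (P(E) = -√(2*E) = -√2*√E)
C = 1 - 12*√10 (C = 1 + 12*(-√2*√5) = 1 + 12*(-√10) = 1 - 12*√10 ≈ -36.947)
l*(C - 409) = -99*((1 - 12*√10) - 409) = -99*(-408 - 12*√10) = 40392 + 1188*√10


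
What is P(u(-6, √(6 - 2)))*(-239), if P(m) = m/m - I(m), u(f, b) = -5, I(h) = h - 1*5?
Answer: -2629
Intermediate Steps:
I(h) = -5 + h (I(h) = h - 5 = -5 + h)
P(m) = 6 - m (P(m) = m/m - (-5 + m) = 1 + (5 - m) = 6 - m)
P(u(-6, √(6 - 2)))*(-239) = (6 - 1*(-5))*(-239) = (6 + 5)*(-239) = 11*(-239) = -2629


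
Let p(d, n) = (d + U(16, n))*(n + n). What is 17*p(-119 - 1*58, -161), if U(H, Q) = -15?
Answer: 1051008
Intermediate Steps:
p(d, n) = 2*n*(-15 + d) (p(d, n) = (d - 15)*(n + n) = (-15 + d)*(2*n) = 2*n*(-15 + d))
17*p(-119 - 1*58, -161) = 17*(2*(-161)*(-15 + (-119 - 1*58))) = 17*(2*(-161)*(-15 + (-119 - 58))) = 17*(2*(-161)*(-15 - 177)) = 17*(2*(-161)*(-192)) = 17*61824 = 1051008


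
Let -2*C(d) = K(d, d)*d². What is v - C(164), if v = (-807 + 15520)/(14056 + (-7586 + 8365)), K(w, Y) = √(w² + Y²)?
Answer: 14713/14835 + 2205472*√2 ≈ 3.1190e+6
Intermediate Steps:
K(w, Y) = √(Y² + w²)
v = 14713/14835 (v = 14713/(14056 + 779) = 14713/14835 ≈ 0.99178)
C(d) = -√2*d²*√(d²)/2 (C(d) = -√(d² + d²)*d²/2 = -√(2*d²)*d²/2 = -√2*√(d²)*d²/2 = -√2*d²*√(d²)/2)
v - C(164) = 14713/14835 - (-1)*√2*164²*√(164²)/2 = 14713/14835 - (-1)*√2*26896*√26896/2 = 14713/14835 - (-1)*√2*26896*164/2 = 14713/14835 - (-2205472)*√2 = 14713/14835 + 2205472*√2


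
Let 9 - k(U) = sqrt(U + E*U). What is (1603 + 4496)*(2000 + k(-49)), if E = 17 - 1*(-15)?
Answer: 12252891 - 42693*I*sqrt(33) ≈ 1.2253e+7 - 2.4525e+5*I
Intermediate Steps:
E = 32 (E = 17 + 15 = 32)
k(U) = 9 - sqrt(33)*sqrt(U) (k(U) = 9 - sqrt(U + 32*U) = 9 - sqrt(33*U) = 9 - sqrt(33)*sqrt(U))
(1603 + 4496)*(2000 + k(-49)) = (1603 + 4496)*(2000 + (9 - sqrt(33)*sqrt(-49))) = 6099*(2000 + (9 - sqrt(33)*7*I)) = 6099*(2000 + (9 - 7*I*sqrt(33))) = 6099*(2009 - 7*I*sqrt(33)) = 12252891 - 42693*I*sqrt(33)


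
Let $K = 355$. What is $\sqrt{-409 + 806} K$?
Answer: $355 \sqrt{397} \approx 7073.3$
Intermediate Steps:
$\sqrt{-409 + 806} K = \sqrt{-409 + 806} \cdot 355 = \sqrt{397} \cdot 355 = 355 \sqrt{397}$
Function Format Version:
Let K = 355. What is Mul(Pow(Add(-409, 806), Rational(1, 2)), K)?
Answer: Mul(355, Pow(397, Rational(1, 2))) ≈ 7073.3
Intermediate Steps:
Mul(Pow(Add(-409, 806), Rational(1, 2)), K) = Mul(Pow(Add(-409, 806), Rational(1, 2)), 355) = Mul(Pow(397, Rational(1, 2)), 355) = Mul(355, Pow(397, Rational(1, 2)))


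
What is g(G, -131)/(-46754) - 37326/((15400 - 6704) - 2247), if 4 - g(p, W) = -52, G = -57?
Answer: -872750474/150758273 ≈ -5.7891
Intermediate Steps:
g(p, W) = 56 (g(p, W) = 4 - 1*(-52) = 4 + 52 = 56)
g(G, -131)/(-46754) - 37326/((15400 - 6704) - 2247) = 56/(-46754) - 37326/((15400 - 6704) - 2247) = 56*(-1/46754) - 37326/(8696 - 2247) = -28/23377 - 37326/6449 = -872750474/150758273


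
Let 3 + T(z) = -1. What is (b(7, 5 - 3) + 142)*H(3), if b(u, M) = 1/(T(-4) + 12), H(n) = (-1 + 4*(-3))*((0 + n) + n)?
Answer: -44343/4 ≈ -11086.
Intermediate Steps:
T(z) = -4 (T(z) = -3 - 1 = -4)
H(n) = -26*n (H(n) = (-1 - 12)*(n + n) = -26*n)
b(u, M) = ⅛ (b(u, M) = 1/(-4 + 12) = 1/8 = ⅛)
(b(7, 5 - 3) + 142)*H(3) = (⅛ + 142)*(-26*3) = (1137/8)*(-78) = -44343/4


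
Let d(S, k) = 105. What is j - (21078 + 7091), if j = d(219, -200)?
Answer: -28064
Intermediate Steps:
j = 105
j - (21078 + 7091) = 105 - (21078 + 7091) = 105 - 1*28169 = 105 - 28169 = -28064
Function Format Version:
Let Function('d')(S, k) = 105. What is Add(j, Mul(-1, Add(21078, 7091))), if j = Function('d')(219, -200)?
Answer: -28064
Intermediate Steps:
j = 105
Add(j, Mul(-1, Add(21078, 7091))) = Add(105, Mul(-1, Add(21078, 7091))) = Add(105, Mul(-1, 28169)) = Add(105, -28169) = -28064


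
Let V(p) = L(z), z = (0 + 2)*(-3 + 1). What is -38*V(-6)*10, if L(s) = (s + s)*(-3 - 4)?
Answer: -21280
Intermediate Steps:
z = -4 (z = 2*(-2) = -4)
L(s) = -14*s (L(s) = (2*s)*(-7) = -14*s)
V(p) = 56 (V(p) = -14*(-4) = 56)
-38*V(-6)*10 = -38*56*10 = -2128*10 = -21280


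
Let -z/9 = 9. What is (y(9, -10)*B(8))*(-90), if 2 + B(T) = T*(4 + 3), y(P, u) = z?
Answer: 393660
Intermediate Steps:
z = -81 (z = -9*9 = -81)
y(P, u) = -81
B(T) = -2 + 7*T (B(T) = -2 + T*(4 + 3) = -2 + T*7 = -2 + 7*T)
(y(9, -10)*B(8))*(-90) = -81*(-2 + 7*8)*(-90) = -81*(-2 + 56)*(-90) = -81*54*(-90) = -4374*(-90) = 393660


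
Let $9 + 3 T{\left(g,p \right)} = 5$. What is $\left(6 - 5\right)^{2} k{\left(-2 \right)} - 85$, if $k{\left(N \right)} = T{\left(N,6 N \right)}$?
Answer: $- \frac{259}{3} \approx -86.333$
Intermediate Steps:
$T{\left(g,p \right)} = - \frac{4}{3}$ ($T{\left(g,p \right)} = -3 + \frac{1}{3} \cdot 5 = -3 + \frac{5}{3} = - \frac{4}{3}$)
$k{\left(N \right)} = - \frac{4}{3}$
$\left(6 - 5\right)^{2} k{\left(-2 \right)} - 85 = \left(6 - 5\right)^{2} \left(- \frac{4}{3}\right) - 85 = 1^{2} \left(- \frac{4}{3}\right) - 85 = 1 \left(- \frac{4}{3}\right) - 85 = - \frac{4}{3} - 85 = - \frac{259}{3}$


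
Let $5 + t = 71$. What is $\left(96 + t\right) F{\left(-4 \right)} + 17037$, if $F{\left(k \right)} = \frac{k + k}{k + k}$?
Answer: $17199$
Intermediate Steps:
$t = 66$ ($t = -5 + 71 = 66$)
$F{\left(k \right)} = 1$ ($F{\left(k \right)} = \frac{2 k}{2 k} = 2 k \frac{1}{2 k} = 1$)
$\left(96 + t\right) F{\left(-4 \right)} + 17037 = \left(96 + 66\right) 1 + 17037 = 162 \cdot 1 + 17037 = 162 + 17037 = 17199$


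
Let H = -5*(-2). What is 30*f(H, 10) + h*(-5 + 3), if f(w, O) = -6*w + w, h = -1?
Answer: -1498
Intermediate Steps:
H = 10
f(w, O) = -5*w
30*f(H, 10) + h*(-5 + 3) = 30*(-5*10) - (-5 + 3) = 30*(-50) - 1*(-2) = -1500 + 2 = -1498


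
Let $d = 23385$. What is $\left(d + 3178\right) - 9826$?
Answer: $16737$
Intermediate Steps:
$\left(d + 3178\right) - 9826 = \left(23385 + 3178\right) - 9826 = 26563 - 9826 = 16737$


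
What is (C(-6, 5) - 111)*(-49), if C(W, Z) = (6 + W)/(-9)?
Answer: 5439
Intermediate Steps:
C(W, Z) = -⅔ - W/9 (C(W, Z) = (6 + W)*(-⅑) = -⅔ - W/9)
(C(-6, 5) - 111)*(-49) = ((-⅔ - ⅑*(-6)) - 111)*(-49) = ((-⅔ + ⅔) - 111)*(-49) = (0 - 111)*(-49) = -111*(-49) = 5439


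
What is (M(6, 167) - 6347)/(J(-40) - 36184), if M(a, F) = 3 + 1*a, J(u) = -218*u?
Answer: 3169/13732 ≈ 0.23077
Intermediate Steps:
M(a, F) = 3 + a
(M(6, 167) - 6347)/(J(-40) - 36184) = ((3 + 6) - 6347)/(-218*(-40) - 36184) = (9 - 6347)/(8720 - 36184) = -6338/(-27464) = -6338*(-1/27464) = 3169/13732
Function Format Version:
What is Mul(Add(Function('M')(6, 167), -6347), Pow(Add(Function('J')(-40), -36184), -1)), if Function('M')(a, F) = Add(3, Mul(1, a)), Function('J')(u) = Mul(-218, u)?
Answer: Rational(3169, 13732) ≈ 0.23077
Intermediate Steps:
Function('M')(a, F) = Add(3, a)
Mul(Add(Function('M')(6, 167), -6347), Pow(Add(Function('J')(-40), -36184), -1)) = Mul(Add(Add(3, 6), -6347), Pow(Add(Mul(-218, -40), -36184), -1)) = Mul(Add(9, -6347), Pow(Add(8720, -36184), -1)) = Mul(-6338, Pow(-27464, -1)) = Mul(-6338, Rational(-1, 27464)) = Rational(3169, 13732)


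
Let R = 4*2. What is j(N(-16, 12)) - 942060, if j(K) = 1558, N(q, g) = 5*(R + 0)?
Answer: -940502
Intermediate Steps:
R = 8
N(q, g) = 40 (N(q, g) = 5*(8 + 0) = 5*8 = 40)
j(N(-16, 12)) - 942060 = 1558 - 942060 = -940502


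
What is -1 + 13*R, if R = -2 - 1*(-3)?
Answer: 12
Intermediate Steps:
R = 1 (R = -2 + 3 = 1)
-1 + 13*R = -1 + 13*1 = -1 + 13 = 12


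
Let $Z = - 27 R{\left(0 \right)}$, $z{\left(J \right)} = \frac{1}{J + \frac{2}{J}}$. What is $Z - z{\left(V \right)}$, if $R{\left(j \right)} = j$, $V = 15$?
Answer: $- \frac{15}{227} \approx -0.066079$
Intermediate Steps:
$Z = 0$ ($Z = \left(-27\right) 0 = 0$)
$Z - z{\left(V \right)} = 0 - \frac{15}{2 + 15^{2}} = 0 - \frac{15}{2 + 225} = 0 - \frac{15}{227} = - \frac{15}{227}$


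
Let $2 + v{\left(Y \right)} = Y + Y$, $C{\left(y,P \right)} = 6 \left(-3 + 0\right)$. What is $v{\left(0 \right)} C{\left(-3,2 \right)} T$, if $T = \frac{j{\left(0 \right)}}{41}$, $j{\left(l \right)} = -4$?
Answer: $- \frac{144}{41} \approx -3.5122$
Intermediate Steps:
$C{\left(y,P \right)} = -18$ ($C{\left(y,P \right)} = 6 \left(-3\right) = -18$)
$v{\left(Y \right)} = -2 + 2 Y$ ($v{\left(Y \right)} = -2 + \left(Y + Y\right) = -2 + 2 Y$)
$T = - \frac{4}{41} \approx -0.097561$
$v{\left(0 \right)} C{\left(-3,2 \right)} T = \left(-2 + 2 \cdot 0\right) \left(-18\right) \left(- \frac{4}{41}\right) = \left(-2 + 0\right) \left(-18\right) \left(- \frac{4}{41}\right) = \left(-2\right) \left(-18\right) \left(- \frac{4}{41}\right) = 36 \left(- \frac{4}{41}\right) = - \frac{144}{41}$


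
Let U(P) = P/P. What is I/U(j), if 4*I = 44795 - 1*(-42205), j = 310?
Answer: 21750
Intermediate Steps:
U(P) = 1
I = 21750 (I = (44795 - 1*(-42205))/4 = (44795 + 42205)/4 = (1/4)*87000 = 21750)
I/U(j) = 21750/1 = 21750*1 = 21750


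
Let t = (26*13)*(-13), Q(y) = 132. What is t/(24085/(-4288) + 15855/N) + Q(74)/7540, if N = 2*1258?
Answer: -4467922588949/696354815 ≈ -6416.2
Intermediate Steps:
N = 2516
t = -4394 (t = 338*(-13) = -4394)
t/(24085/(-4288) + 15855/N) + Q(74)/7540 = -4394/(24085/(-4288) + 15855/2516) + 132/7540 = -4394/(24085*(-1/4288) + 15855*(1/2516)) + 132*(1/7540) = -4394/(-24085/4288 + 15855/2516) + 33/1885 = -4394/1847095/2697152 + 33/1885 = -4394*2697152/1847095 + 33/1885 = -11851285888/1847095 + 33/1885 = -4467922588949/696354815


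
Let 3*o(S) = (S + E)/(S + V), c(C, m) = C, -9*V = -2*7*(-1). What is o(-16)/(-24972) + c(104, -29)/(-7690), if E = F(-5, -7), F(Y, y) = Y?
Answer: -68470729/5056913240 ≈ -0.013540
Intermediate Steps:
E = -5
V = -14/9 (V = -(-2*7)*(-1)/9 = -(-14)*(-1)/9 = -⅑*14 = -14/9 ≈ -1.5556)
o(S) = (-5 + S)/(3*(-14/9 + S)) (o(S) = ((S - 5)/(S - 14/9))/3 = ((-5 + S)/(-14/9 + S))/3 = (-5 + S)/(3*(-14/9 + S)))
o(-16)/(-24972) + c(104, -29)/(-7690) = (3*(-5 - 16)/(-14 + 9*(-16)))/(-24972) + 104/(-7690) = (3*(-21)/(-14 - 144))*(-1/24972) + 104*(-1/7690) = (3*(-21)/(-158))*(-1/24972) - 52/3845 = (3*(-1/158)*(-21))*(-1/24972) - 52/3845 = (63/158)*(-1/24972) - 52/3845 = -21/1315192 - 52/3845 = -68470729/5056913240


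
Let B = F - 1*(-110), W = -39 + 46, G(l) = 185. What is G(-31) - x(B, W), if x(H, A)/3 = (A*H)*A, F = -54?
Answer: -8047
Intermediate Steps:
W = 7
B = 56 (B = -54 - 1*(-110) = -54 + 110 = 56)
x(H, A) = 3*H*A² (x(H, A) = 3*((A*H)*A) = 3*(H*A²) = 3*H*A²)
G(-31) - x(B, W) = 185 - 3*56*7² = 185 - 3*56*49 = 185 - 1*8232 = 185 - 8232 = -8047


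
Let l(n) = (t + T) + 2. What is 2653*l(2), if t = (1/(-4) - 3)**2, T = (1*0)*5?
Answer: 533253/16 ≈ 33328.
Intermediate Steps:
T = 0 (T = 0*5 = 0)
t = 169/16 (t = (-1/4 - 3)**2 = (-13/4)**2 = 169/16 ≈ 10.563)
l(n) = 201/16 (l(n) = (169/16 + 0) + 2 = 169/16 + 2 = 201/16)
2653*l(2) = 2653*(201/16) = 533253/16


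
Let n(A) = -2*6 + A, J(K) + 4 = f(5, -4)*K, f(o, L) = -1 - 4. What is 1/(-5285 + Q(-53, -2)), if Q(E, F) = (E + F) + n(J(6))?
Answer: -1/5386 ≈ -0.00018567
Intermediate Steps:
f(o, L) = -5
J(K) = -4 - 5*K
n(A) = -12 + A
Q(E, F) = -46 + E + F (Q(E, F) = (E + F) + (-12 + (-4 - 5*6)) = (E + F) + (-12 + (-4 - 30)) = (E + F) + (-12 - 34) = (E + F) - 46 = -46 + E + F)
1/(-5285 + Q(-53, -2)) = 1/(-5285 + (-46 - 53 - 2)) = 1/(-5285 - 101) = 1/(-5386) = -1/5386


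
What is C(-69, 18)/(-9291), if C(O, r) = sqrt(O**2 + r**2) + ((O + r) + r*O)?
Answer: 431/3097 - sqrt(565)/3097 ≈ 0.13149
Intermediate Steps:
C(O, r) = O + r + sqrt(O**2 + r**2) + O*r (C(O, r) = sqrt(O**2 + r**2) + ((O + r) + O*r) = sqrt(O**2 + r**2) + (O + r + O*r) = O + r + sqrt(O**2 + r**2) + O*r)
C(-69, 18)/(-9291) = (-69 + 18 + sqrt((-69)**2 + 18**2) - 69*18)/(-9291) = (-69 + 18 + sqrt(4761 + 324) - 1242)*(-1/9291) = (-69 + 18 + sqrt(5085) - 1242)*(-1/9291) = (-69 + 18 + 3*sqrt(565) - 1242)*(-1/9291) = (-1293 + 3*sqrt(565))*(-1/9291) = 431/3097 - sqrt(565)/3097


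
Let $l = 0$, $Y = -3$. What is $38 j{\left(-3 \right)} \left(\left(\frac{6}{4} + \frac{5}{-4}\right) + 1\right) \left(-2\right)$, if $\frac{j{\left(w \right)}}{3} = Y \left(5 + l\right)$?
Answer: $4275$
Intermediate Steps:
$j{\left(w \right)} = -45$ ($j{\left(w \right)} = 3 \left(- 3 \left(5 + 0\right)\right) = 3 \left(\left(-3\right) 5\right) = 3 \left(-15\right) = -45$)
$38 j{\left(-3 \right)} \left(\left(\frac{6}{4} + \frac{5}{-4}\right) + 1\right) \left(-2\right) = 38 \left(-45\right) \left(\left(\frac{6}{4} + \frac{5}{-4}\right) + 1\right) \left(-2\right) = - 1710 \left(\left(6 \cdot \frac{1}{4} + 5 \left(- \frac{1}{4}\right)\right) + 1\right) \left(-2\right) = - 1710 \left(\left(\frac{3}{2} - \frac{5}{4}\right) + 1\right) \left(-2\right) = - 1710 \left(\frac{1}{4} + 1\right) \left(-2\right) = - 1710 \cdot \frac{5}{4} \left(-2\right) = \left(-1710\right) \left(- \frac{5}{2}\right) = 4275$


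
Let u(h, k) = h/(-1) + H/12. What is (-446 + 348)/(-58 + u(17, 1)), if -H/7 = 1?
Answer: 1176/907 ≈ 1.2966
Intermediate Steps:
H = -7 (H = -7*1 = -7)
u(h, k) = -7/12 - h (u(h, k) = h/(-1) - 7/12 = h*(-1) - 7*1/12 = -h - 7/12 = -7/12 - h)
(-446 + 348)/(-58 + u(17, 1)) = (-446 + 348)/(-58 + (-7/12 - 1*17)) = -98/(-58 + (-7/12 - 17)) = -98/(-58 - 211/12) = -98/(-907/12) = -98*(-12/907) = 1176/907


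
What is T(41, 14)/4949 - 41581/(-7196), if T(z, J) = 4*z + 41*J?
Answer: 30156431/5087572 ≈ 5.9275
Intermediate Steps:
T(41, 14)/4949 - 41581/(-7196) = (4*41 + 41*14)/4949 - 41581/(-7196) = (164 + 574)*(1/4949) - 41581*(-1/7196) = 738*(1/4949) + 41581/7196 = 738/4949 + 41581/7196 = 30156431/5087572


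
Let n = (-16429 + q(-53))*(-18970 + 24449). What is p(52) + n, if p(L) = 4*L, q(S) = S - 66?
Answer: -90666284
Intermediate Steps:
q(S) = -66 + S
n = -90666492 (n = (-16429 + (-66 - 53))*(-18970 + 24449) = (-16429 - 119)*5479 = -16548*5479 = -90666492)
p(52) + n = 4*52 - 90666492 = 208 - 90666492 = -90666284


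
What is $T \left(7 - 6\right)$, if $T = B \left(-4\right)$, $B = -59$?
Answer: $236$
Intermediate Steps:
$T = 236$ ($T = \left(-59\right) \left(-4\right) = 236$)
$T \left(7 - 6\right) = 236 \left(7 - 6\right) = 236 \cdot 1 = 236$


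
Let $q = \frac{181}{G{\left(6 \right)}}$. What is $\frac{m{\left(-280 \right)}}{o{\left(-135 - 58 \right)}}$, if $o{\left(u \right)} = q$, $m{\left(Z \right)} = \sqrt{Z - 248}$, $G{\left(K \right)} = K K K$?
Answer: $\frac{864 i \sqrt{33}}{181} \approx 27.422 i$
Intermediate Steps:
$G{\left(K \right)} = K^{3}$ ($G{\left(K \right)} = K^{2} K = K^{3}$)
$m{\left(Z \right)} = \sqrt{-248 + Z}$
$q = \frac{181}{216}$ ($q = \frac{181}{6^{3}} = \frac{181}{216} \approx 0.83796$)
$o{\left(u \right)} = \frac{181}{216}$
$\frac{m{\left(-280 \right)}}{o{\left(-135 - 58 \right)}} = \frac{\sqrt{-248 - 280}}{\frac{181}{216}} = \sqrt{-528} \cdot \frac{216}{181} = 4 i \sqrt{33} \cdot \frac{216}{181} = \frac{864 i \sqrt{33}}{181}$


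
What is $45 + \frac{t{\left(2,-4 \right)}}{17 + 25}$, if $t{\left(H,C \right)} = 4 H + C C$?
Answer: $\frac{319}{7} \approx 45.571$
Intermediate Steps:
$t{\left(H,C \right)} = C^{2} + 4 H$ ($t{\left(H,C \right)} = 4 H + C^{2} = C^{2} + 4 H$)
$45 + \frac{t{\left(2,-4 \right)}}{17 + 25} = 45 + \frac{\left(-4\right)^{2} + 4 \cdot 2}{17 + 25} = 45 + \frac{16 + 8}{42} = 45 + \frac{1}{42} \cdot 24 = 45 + \frac{4}{7} = \frac{319}{7}$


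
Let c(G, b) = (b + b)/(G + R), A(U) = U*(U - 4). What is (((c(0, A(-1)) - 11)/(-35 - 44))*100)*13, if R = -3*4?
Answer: 46150/237 ≈ 194.73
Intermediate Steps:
R = -12
A(U) = U*(-4 + U)
c(G, b) = 2*b/(-12 + G) (c(G, b) = (b + b)/(G - 12) = (2*b)/(-12 + G) = 2*b/(-12 + G))
(((c(0, A(-1)) - 11)/(-35 - 44))*100)*13 = (((2*(-(-4 - 1))/(-12 + 0) - 11)/(-35 - 44))*100)*13 = (((2*(-1*(-5))/(-12) - 11)/(-79))*100)*13 = (((2*5*(-1/12) - 11)*(-1/79))*100)*13 = (((-⅚ - 11)*(-1/79))*100)*13 = (-71/6*(-1/79)*100)*13 = ((71/474)*100)*13 = (3550/237)*13 = 46150/237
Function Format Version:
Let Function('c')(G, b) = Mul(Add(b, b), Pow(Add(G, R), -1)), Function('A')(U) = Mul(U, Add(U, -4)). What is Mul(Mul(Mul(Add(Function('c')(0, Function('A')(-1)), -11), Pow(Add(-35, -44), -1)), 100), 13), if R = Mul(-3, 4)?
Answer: Rational(46150, 237) ≈ 194.73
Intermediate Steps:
R = -12
Function('A')(U) = Mul(U, Add(-4, U))
Function('c')(G, b) = Mul(2, b, Pow(Add(-12, G), -1)) (Function('c')(G, b) = Mul(Add(b, b), Pow(Add(G, -12), -1)) = Mul(Mul(2, b), Pow(Add(-12, G), -1)) = Mul(2, b, Pow(Add(-12, G), -1)))
Mul(Mul(Mul(Add(Function('c')(0, Function('A')(-1)), -11), Pow(Add(-35, -44), -1)), 100), 13) = Mul(Mul(Mul(Add(Mul(2, Mul(-1, Add(-4, -1)), Pow(Add(-12, 0), -1)), -11), Pow(Add(-35, -44), -1)), 100), 13) = Mul(Mul(Mul(Add(Mul(2, Mul(-1, -5), Pow(-12, -1)), -11), Pow(-79, -1)), 100), 13) = Mul(Mul(Mul(Add(Mul(2, 5, Rational(-1, 12)), -11), Rational(-1, 79)), 100), 13) = Mul(Mul(Mul(Add(Rational(-5, 6), -11), Rational(-1, 79)), 100), 13) = Mul(Mul(Mul(Rational(-71, 6), Rational(-1, 79)), 100), 13) = Mul(Mul(Rational(71, 474), 100), 13) = Mul(Rational(3550, 237), 13) = Rational(46150, 237)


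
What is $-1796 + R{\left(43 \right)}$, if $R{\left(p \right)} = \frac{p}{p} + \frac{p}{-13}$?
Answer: $- \frac{23378}{13} \approx -1798.3$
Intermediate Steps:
$R{\left(p \right)} = 1 - \frac{p}{13}$ ($R{\left(p \right)} = 1 + p \left(- \frac{1}{13}\right) = 1 - \frac{p}{13}$)
$-1796 + R{\left(43 \right)} = -1796 + \left(1 - \frac{43}{13}\right) = -1796 - \frac{30}{13} = - \frac{23378}{13}$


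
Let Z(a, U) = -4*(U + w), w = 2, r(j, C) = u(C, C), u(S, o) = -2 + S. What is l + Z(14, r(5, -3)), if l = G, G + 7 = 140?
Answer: 145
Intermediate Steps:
r(j, C) = -2 + C
G = 133 (G = -7 + 140 = 133)
l = 133
Z(a, U) = -8 - 4*U (Z(a, U) = -4*(U + 2) = -4*(2 + U) = -8 - 4*U)
l + Z(14, r(5, -3)) = 133 + (-8 - 4*(-2 - 3)) = 133 + (-8 - 4*(-5)) = 133 + (-8 + 20) = 133 + 12 = 145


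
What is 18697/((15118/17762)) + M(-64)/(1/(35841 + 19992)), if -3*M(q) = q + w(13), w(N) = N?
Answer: 7340756056/7559 ≈ 9.7113e+5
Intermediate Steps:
M(q) = -13/3 - q/3 (M(q) = -(q + 13)/3 = -(13 + q)/3 = -13/3 - q/3)
18697/((15118/17762)) + M(-64)/(1/(35841 + 19992)) = 18697/((15118/17762)) + (-13/3 - ⅓*(-64))/(1/(35841 + 19992)) = 18697/((15118*(1/17762))) + (-13/3 + 64/3)/(1/55833) = 18697/(7559/8881) + 17/(1/55833) = 18697*(8881/7559) + 17*55833 = 166048057/7559 + 949161 = 7340756056/7559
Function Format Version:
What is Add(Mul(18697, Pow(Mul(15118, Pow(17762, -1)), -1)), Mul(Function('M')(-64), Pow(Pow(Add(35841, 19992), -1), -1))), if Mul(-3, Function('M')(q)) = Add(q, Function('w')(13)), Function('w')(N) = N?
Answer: Rational(7340756056, 7559) ≈ 9.7113e+5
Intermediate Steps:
Function('M')(q) = Add(Rational(-13, 3), Mul(Rational(-1, 3), q)) (Function('M')(q) = Mul(Rational(-1, 3), Add(q, 13)) = Mul(Rational(-1, 3), Add(13, q)) = Add(Rational(-13, 3), Mul(Rational(-1, 3), q)))
Add(Mul(18697, Pow(Mul(15118, Pow(17762, -1)), -1)), Mul(Function('M')(-64), Pow(Pow(Add(35841, 19992), -1), -1))) = Add(Mul(18697, Pow(Mul(15118, Pow(17762, -1)), -1)), Mul(Add(Rational(-13, 3), Mul(Rational(-1, 3), -64)), Pow(Pow(Add(35841, 19992), -1), -1))) = Add(Mul(18697, Pow(Mul(15118, Rational(1, 17762)), -1)), Mul(Add(Rational(-13, 3), Rational(64, 3)), Pow(Pow(55833, -1), -1))) = Add(Mul(18697, Pow(Rational(7559, 8881), -1)), Mul(17, Pow(Rational(1, 55833), -1))) = Add(Mul(18697, Rational(8881, 7559)), Mul(17, 55833)) = Add(Rational(166048057, 7559), 949161) = Rational(7340756056, 7559)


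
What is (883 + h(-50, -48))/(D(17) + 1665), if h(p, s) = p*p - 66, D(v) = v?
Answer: 3317/1682 ≈ 1.9721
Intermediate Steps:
h(p, s) = -66 + p² (h(p, s) = p² - 66 = -66 + p²)
(883 + h(-50, -48))/(D(17) + 1665) = (883 + (-66 + (-50)²))/(17 + 1665) = (883 + (-66 + 2500))/1682 = (883 + 2434)*(1/1682) = 3317*(1/1682) = 3317/1682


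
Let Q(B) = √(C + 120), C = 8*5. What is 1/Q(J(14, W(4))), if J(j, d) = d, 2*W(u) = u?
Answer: √10/40 ≈ 0.079057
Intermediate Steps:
C = 40
W(u) = u/2
Q(B) = 4*√10 (Q(B) = √(40 + 120) = √160 = 4*√10)
1/Q(J(14, W(4))) = 1/(4*√10) = √10/40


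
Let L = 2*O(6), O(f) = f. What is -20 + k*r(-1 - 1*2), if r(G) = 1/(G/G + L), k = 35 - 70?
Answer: -295/13 ≈ -22.692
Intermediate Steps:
L = 12 (L = 2*6 = 12)
k = -35
r(G) = 1/13 (r(G) = 1/(G/G + 12) = 1/(1 + 12) = 1/13)
-20 + k*r(-1 - 1*2) = -20 - 35*1/13 = -20 - 35/13 = -295/13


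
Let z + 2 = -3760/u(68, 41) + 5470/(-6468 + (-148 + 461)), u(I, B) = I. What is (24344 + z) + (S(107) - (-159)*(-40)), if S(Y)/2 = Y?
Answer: 379611954/20927 ≈ 18140.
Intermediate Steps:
S(Y) = 2*Y
z = -1217592/20927 (z = -2 + (-3760/68 + 5470/(-6468 + (-148 + 461))) = -2 + (-3760*1/68 + 5470/(-6468 + 313)) = -2 + (-940/17 + 5470/(-6155)) = -2 + (-940/17 + 5470*(-1/6155)) = -2 + (-940/17 - 1094/1231) = -2 - 1175738/20927 = -1217592/20927 ≈ -58.183)
(24344 + z) + (S(107) - (-159)*(-40)) = (24344 - 1217592/20927) + (2*107 - (-159)*(-40)) = 508229296/20927 + (214 - 1*6360) = 508229296/20927 + (214 - 6360) = 508229296/20927 - 6146 = 379611954/20927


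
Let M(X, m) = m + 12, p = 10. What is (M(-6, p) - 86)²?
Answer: 4096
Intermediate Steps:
M(X, m) = 12 + m
(M(-6, p) - 86)² = ((12 + 10) - 86)² = (22 - 86)² = (-64)² = 4096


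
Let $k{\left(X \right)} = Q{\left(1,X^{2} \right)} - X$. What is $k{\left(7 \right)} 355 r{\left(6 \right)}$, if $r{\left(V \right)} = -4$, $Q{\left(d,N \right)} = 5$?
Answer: $2840$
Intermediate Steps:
$k{\left(X \right)} = 5 - X$
$k{\left(7 \right)} 355 r{\left(6 \right)} = \left(5 - 7\right) 355 \left(-4\right) = \left(5 - 7\right) \left(-1420\right) = \left(-2\right) \left(-1420\right) = 2840$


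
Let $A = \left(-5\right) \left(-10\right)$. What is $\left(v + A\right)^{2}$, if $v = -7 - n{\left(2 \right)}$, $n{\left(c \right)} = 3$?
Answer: $1600$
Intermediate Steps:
$A = 50$
$v = -10$ ($v = -7 - 3 = -10$)
$\left(v + A\right)^{2} = \left(-10 + 50\right)^{2} = 40^{2} = 1600$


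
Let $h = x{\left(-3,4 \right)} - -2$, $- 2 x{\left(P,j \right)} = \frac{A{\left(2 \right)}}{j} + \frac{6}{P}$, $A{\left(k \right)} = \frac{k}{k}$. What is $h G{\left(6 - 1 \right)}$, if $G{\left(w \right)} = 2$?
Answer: $\frac{23}{4} \approx 5.75$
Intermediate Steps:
$A{\left(k \right)} = 1$
$x{\left(P,j \right)} = - \frac{3}{P} - \frac{1}{2 j}$ ($x{\left(P,j \right)} = - \frac{1 \frac{1}{j} + \frac{6}{P}}{2} = - \frac{\frac{1}{j} + \frac{6}{P}}{2} = - \frac{3}{P} - \frac{1}{2 j}$)
$h = \frac{23}{8}$ ($h = \left(- \frac{3}{-3} - \frac{1}{2 \cdot 4}\right) - -2 = \left(\left(-3\right) \left(- \frac{1}{3}\right) - \frac{1}{8}\right) + 2 = \left(1 - \frac{1}{8}\right) + 2 = \frac{7}{8} + 2 = \frac{23}{8} \approx 2.875$)
$h G{\left(6 - 1 \right)} = \frac{23}{8} \cdot 2 = \frac{23}{4}$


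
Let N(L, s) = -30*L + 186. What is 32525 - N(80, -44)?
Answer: 34739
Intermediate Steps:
N(L, s) = 186 - 30*L
32525 - N(80, -44) = 32525 - (186 - 30*80) = 32525 - (186 - 2400) = 32525 - 1*(-2214) = 32525 + 2214 = 34739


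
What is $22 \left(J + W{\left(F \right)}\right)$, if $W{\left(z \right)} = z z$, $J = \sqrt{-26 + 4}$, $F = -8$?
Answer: $1408 + 22 i \sqrt{22} \approx 1408.0 + 103.19 i$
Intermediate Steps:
$J = i \sqrt{22}$ ($J = \sqrt{-22} = i \sqrt{22} \approx 4.6904 i$)
$W{\left(z \right)} = z^{2}$
$22 \left(J + W{\left(F \right)}\right) = 22 \left(i \sqrt{22} + \left(-8\right)^{2}\right) = 22 \left(i \sqrt{22} + 64\right) = 22 \left(64 + i \sqrt{22}\right) = 1408 + 22 i \sqrt{22}$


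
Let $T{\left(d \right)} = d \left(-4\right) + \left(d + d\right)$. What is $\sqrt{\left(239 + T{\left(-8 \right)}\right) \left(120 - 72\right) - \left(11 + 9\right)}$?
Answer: $2 \sqrt{3055} \approx 110.54$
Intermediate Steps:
$T{\left(d \right)} = - 2 d$ ($T{\left(d \right)} = - 4 d + 2 d = - 2 d$)
$\sqrt{\left(239 + T{\left(-8 \right)}\right) \left(120 - 72\right) - \left(11 + 9\right)} = \sqrt{\left(239 - -16\right) \left(120 - 72\right) - \left(11 + 9\right)} = \sqrt{\left(239 + 16\right) 48 - 20} = \sqrt{255 \cdot 48 - 20} = \sqrt{12240 - 20} = \sqrt{12220} = 2 \sqrt{3055}$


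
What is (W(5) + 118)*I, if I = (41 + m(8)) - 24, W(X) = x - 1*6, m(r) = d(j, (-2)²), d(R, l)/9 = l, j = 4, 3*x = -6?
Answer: 5830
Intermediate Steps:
x = -2 (x = (⅓)*(-6) = -2)
d(R, l) = 9*l
m(r) = 36 (m(r) = 9*(-2)² = 9*4 = 36)
W(X) = -8 (W(X) = -2 - 1*6 = -2 - 6 = -8)
I = 53 (I = (41 + 36) - 24 = 77 - 24 = 53)
(W(5) + 118)*I = (-8 + 118)*53 = 110*53 = 5830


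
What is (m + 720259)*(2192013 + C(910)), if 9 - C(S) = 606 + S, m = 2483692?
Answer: 7018273889206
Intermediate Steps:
C(S) = -597 - S (C(S) = 9 - (606 + S) = 9 + (-606 - S) = -597 - S)
(m + 720259)*(2192013 + C(910)) = (2483692 + 720259)*(2192013 + (-597 - 1*910)) = 3203951*(2192013 + (-597 - 910)) = 3203951*(2192013 - 1507) = 3203951*2190506 = 7018273889206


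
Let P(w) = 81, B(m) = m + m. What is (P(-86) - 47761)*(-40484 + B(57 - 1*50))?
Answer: 1929609600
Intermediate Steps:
B(m) = 2*m
(P(-86) - 47761)*(-40484 + B(57 - 1*50)) = (81 - 47761)*(-40484 + 2*(57 - 1*50)) = -47680*(-40484 + 2*(57 - 50)) = -47680*(-40484 + 2*7) = -47680*(-40484 + 14) = -47680*(-40470) = 1929609600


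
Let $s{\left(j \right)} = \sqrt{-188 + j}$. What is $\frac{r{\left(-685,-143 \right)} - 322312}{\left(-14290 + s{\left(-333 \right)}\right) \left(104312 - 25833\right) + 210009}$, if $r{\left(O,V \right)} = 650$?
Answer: $\frac{180332546982731}{628607880915631281} + \frac{12621856049 i \sqrt{521}}{628607880915631281} \approx 0.00028688 + 4.5831 \cdot 10^{-7} i$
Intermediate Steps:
$\frac{r{\left(-685,-143 \right)} - 322312}{\left(-14290 + s{\left(-333 \right)}\right) \left(104312 - 25833\right) + 210009} = \frac{650 - 322312}{\left(-14290 + \sqrt{-188 - 333}\right) \left(104312 - 25833\right) + 210009} = - \frac{321662}{\left(-14290 + \sqrt{-521}\right) 78479 + 210009} = - \frac{321662}{\left(-14290 + i \sqrt{521}\right) 78479 + 210009} = - \frac{321662}{\left(-1121464910 + 78479 i \sqrt{521}\right) + 210009} = - \frac{321662}{-1121254901 + 78479 i \sqrt{521}}$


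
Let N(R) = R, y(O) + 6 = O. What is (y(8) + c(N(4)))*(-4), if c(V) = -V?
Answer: 8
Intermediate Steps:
y(O) = -6 + O
(y(8) + c(N(4)))*(-4) = ((-6 + 8) - 1*4)*(-4) = (2 - 4)*(-4) = -2*(-4) = 8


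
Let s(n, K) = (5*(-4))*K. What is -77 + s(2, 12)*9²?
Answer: -19517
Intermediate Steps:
s(n, K) = -20*K
-77 + s(2, 12)*9² = -77 - 20*12*9² = -77 - 240*81 = -77 - 19440 = -19517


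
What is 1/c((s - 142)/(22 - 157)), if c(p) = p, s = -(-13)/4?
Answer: 36/37 ≈ 0.97297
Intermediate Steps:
s = 13/4 (s = -(-13)/4 = -13*(-1/4) = 13/4 ≈ 3.2500)
1/c((s - 142)/(22 - 157)) = 1/((13/4 - 142)/(22 - 157)) = 1/(-555/4/(-135)) = 1/(-555/4*(-1/135)) = 1/(37/36) = 36/37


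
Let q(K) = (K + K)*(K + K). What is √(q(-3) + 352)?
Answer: 2*√97 ≈ 19.698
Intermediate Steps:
q(K) = 4*K² (q(K) = (2*K)*(2*K) = 4*K²)
√(q(-3) + 352) = √(4*(-3)² + 352) = √(4*9 + 352) = √(36 + 352) = √388 = 2*√97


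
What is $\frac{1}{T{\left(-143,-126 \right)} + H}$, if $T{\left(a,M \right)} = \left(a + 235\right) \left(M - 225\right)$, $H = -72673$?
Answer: $- \frac{1}{104965} \approx -9.527 \cdot 10^{-6}$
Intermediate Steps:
$T{\left(a,M \right)} = \left(-225 + M\right) \left(235 + a\right)$ ($T{\left(a,M \right)} = \left(235 + a\right) \left(-225 + M\right) = \left(-225 + M\right) \left(235 + a\right)$)
$\frac{1}{T{\left(-143,-126 \right)} + H} = \frac{1}{\left(-52875 - -32175 + 235 \left(-126\right) - -18018\right) - 72673} = \frac{1}{\left(-52875 + 32175 - 29610 + 18018\right) - 72673} = \frac{1}{-32292 - 72673} = \frac{1}{-104965} = - \frac{1}{104965}$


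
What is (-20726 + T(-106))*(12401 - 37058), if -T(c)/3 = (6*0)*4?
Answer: 511040982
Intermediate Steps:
T(c) = 0 (T(c) = -3*6*0*4 = -0*4 = -3*0 = 0)
(-20726 + T(-106))*(12401 - 37058) = (-20726 + 0)*(12401 - 37058) = -20726*(-24657) = 511040982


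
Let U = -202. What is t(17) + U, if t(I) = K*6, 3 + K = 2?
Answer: -208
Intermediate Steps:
K = -1 (K = -3 + 2 = -1)
t(I) = -6 (t(I) = -1*6 = -6)
t(17) + U = -6 - 202 = -208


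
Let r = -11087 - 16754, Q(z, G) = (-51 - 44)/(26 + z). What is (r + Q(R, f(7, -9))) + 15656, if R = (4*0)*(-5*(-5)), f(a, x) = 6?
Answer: -316905/26 ≈ -12189.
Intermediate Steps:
R = 0 (R = 0*25 = 0)
Q(z, G) = -95/(26 + z)
r = -27841
(r + Q(R, f(7, -9))) + 15656 = (-27841 - 95/(26 + 0)) + 15656 = (-27841 - 95/26) + 15656 = -723961/26 + 15656 = -316905/26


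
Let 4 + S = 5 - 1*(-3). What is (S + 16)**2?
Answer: 400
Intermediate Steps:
S = 4 (S = -4 + (5 - 1*(-3)) = -4 + (5 + 3) = -4 + 8 = 4)
(S + 16)**2 = (4 + 16)**2 = 20**2 = 400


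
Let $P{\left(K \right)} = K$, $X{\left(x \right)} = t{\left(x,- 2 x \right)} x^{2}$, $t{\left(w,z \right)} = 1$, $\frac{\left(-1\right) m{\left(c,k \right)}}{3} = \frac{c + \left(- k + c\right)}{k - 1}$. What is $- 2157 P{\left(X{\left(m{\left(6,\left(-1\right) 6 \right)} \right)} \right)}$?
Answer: $- \frac{6289812}{49} \approx -1.2836 \cdot 10^{5}$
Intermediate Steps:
$m{\left(c,k \right)} = - \frac{3 \left(- k + 2 c\right)}{-1 + k}$ ($m{\left(c,k \right)} = - 3 \frac{c + \left(- k + c\right)}{k - 1} = - 3 \frac{c + \left(c - k\right)}{-1 + k} = - 3 \frac{- k + 2 c}{-1 + k} = - \frac{3 \left(- k + 2 c\right)}{-1 + k}$)
$X{\left(x \right)} = x^{2}$ ($X{\left(x \right)} = 1 x^{2} = x^{2}$)
$- 2157 P{\left(X{\left(m{\left(6,\left(-1\right) 6 \right)} \right)} \right)} = - 2157 \left(\frac{3 \left(\left(-1\right) 6 - 12\right)}{-1 - 6}\right)^{2} = - 2157 \left(\frac{3 \left(-6 - 12\right)}{-1 - 6}\right)^{2} = - 2157 \left(3 \frac{1}{-7} \left(-18\right)\right)^{2} = - 2157 \left(3 \left(- \frac{1}{7}\right) \left(-18\right)\right)^{2} = - 2157 \left(\frac{54}{7}\right)^{2} = \left(-2157\right) \frac{2916}{49} = - \frac{6289812}{49}$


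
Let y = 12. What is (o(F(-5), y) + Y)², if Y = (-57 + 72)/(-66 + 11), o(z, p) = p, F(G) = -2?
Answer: 16641/121 ≈ 137.53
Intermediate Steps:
Y = -3/11 (Y = 15/(-55) = 15*(-1/55) = -3/11 ≈ -0.27273)
(o(F(-5), y) + Y)² = (12 - 3/11)² = (129/11)² = 16641/121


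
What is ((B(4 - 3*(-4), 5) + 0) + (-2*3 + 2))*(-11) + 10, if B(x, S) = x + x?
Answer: -298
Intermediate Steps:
B(x, S) = 2*x
((B(4 - 3*(-4), 5) + 0) + (-2*3 + 2))*(-11) + 10 = ((2*(4 - 3*(-4)) + 0) + (-2*3 + 2))*(-11) + 10 = ((2*(4 - 1*(-12)) + 0) + (-6 + 2))*(-11) + 10 = ((2*(4 + 12) + 0) - 4)*(-11) + 10 = ((2*16 + 0) - 4)*(-11) + 10 = ((32 + 0) - 4)*(-11) + 10 = (32 - 4)*(-11) + 10 = 28*(-11) + 10 = -308 + 10 = -298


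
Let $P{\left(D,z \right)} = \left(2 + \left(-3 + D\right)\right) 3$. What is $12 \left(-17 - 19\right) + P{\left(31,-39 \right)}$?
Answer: $-342$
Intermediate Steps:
$P{\left(D,z \right)} = -3 + 3 D$ ($P{\left(D,z \right)} = \left(-1 + D\right) 3 = -3 + 3 D$)
$12 \left(-17 - 19\right) + P{\left(31,-39 \right)} = 12 \left(-17 - 19\right) + \left(-3 + 3 \cdot 31\right) = 12 \left(-36\right) + \left(-3 + 93\right) = -432 + 90 = -342$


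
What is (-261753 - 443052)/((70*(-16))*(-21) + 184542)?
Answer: -234935/69354 ≈ -3.3875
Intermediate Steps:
(-261753 - 443052)/((70*(-16))*(-21) + 184542) = -704805/(-1120*(-21) + 184542) = -704805/(23520 + 184542) = -704805/208062 = -704805*1/208062 = -234935/69354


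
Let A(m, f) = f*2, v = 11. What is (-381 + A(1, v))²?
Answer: 128881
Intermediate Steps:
A(m, f) = 2*f
(-381 + A(1, v))² = (-381 + 2*11)² = (-381 + 22)² = (-359)² = 128881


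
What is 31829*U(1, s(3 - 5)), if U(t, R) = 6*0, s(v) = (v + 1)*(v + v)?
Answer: 0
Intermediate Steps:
s(v) = 2*v*(1 + v) (s(v) = (1 + v)*(2*v) = 2*v*(1 + v))
U(t, R) = 0
31829*U(1, s(3 - 5)) = 31829*0 = 0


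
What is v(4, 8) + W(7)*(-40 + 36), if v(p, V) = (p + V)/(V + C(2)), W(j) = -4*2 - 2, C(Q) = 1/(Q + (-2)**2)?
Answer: 2032/49 ≈ 41.469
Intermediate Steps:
C(Q) = 1/(4 + Q) (C(Q) = 1/(Q + 4) = 1/(4 + Q))
W(j) = -10 (W(j) = -8 - 2 = -10)
v(p, V) = (V + p)/(1/6 + V) (v(p, V) = (p + V)/(V + 1/(4 + 2)) = (V + p)/(V + 1/6) = (V + p)/(1/6 + V))
v(4, 8) + W(7)*(-40 + 36) = 6*(8 + 4)/(1 + 6*8) - 10*(-40 + 36) = 6*12/(1 + 48) - 10*(-4) = 6*12/49 + 40 = 6*(1/49)*12 + 40 = 72/49 + 40 = 2032/49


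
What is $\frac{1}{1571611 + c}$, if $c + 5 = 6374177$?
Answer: $\frac{1}{7945783} \approx 1.2585 \cdot 10^{-7}$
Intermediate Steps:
$c = 6374172$ ($c = -5 + 6374177 = 6374172$)
$\frac{1}{1571611 + c} = \frac{1}{1571611 + 6374172} = \frac{1}{7945783}$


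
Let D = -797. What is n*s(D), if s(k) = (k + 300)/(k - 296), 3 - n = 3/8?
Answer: 10437/8744 ≈ 1.1936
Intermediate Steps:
n = 21/8 (n = 3 - 3/8 = 21/8 ≈ 2.6250)
s(k) = (300 + k)/(-296 + k)
n*s(D) = 21*((300 - 797)/(-296 - 797))/8 = 21*(-497/(-1093))/8 = 21*(-1/1093*(-497))/8 = (21/8)*(497/1093) = 10437/8744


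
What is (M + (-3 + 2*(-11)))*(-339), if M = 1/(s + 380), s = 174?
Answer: 4694811/554 ≈ 8474.4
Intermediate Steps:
M = 1/554 (M = 1/(174 + 380) = 1/554 ≈ 0.0018051)
(M + (-3 + 2*(-11)))*(-339) = (1/554 + (-3 + 2*(-11)))*(-339) = (1/554 + (-3 - 22))*(-339) = (1/554 - 25)*(-339) = -13849/554*(-339) = 4694811/554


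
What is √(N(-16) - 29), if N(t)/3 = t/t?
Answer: I*√26 ≈ 5.099*I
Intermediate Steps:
N(t) = 3 (N(t) = 3*(t/t) = 3*1 = 3)
√(N(-16) - 29) = √(3 - 29) = √(-26) = I*√26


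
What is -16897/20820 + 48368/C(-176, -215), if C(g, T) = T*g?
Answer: 4595491/9847860 ≈ 0.46665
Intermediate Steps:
-16897/20820 + 48368/C(-176, -215) = -16897/20820 + 48368/((-215*(-176))) = -16897*1/20820 + 48368/37840 = -16897/20820 + 48368*(1/37840) = -16897/20820 + 3023/2365 = 4595491/9847860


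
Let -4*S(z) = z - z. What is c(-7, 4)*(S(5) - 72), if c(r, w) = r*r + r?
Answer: -3024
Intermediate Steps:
c(r, w) = r + r**2 (c(r, w) = r**2 + r = r + r**2)
S(z) = 0 (S(z) = -(z - z)/4 = -1/4*0 = 0)
c(-7, 4)*(S(5) - 72) = (-7*(1 - 7))*(0 - 72) = -7*(-6)*(-72) = 42*(-72) = -3024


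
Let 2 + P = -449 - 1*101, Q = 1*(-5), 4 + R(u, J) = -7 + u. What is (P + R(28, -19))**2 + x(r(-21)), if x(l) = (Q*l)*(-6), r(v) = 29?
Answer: 287095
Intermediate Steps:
R(u, J) = -11 + u (R(u, J) = -4 + (-7 + u) = -11 + u)
Q = -5
P = -552 (P = -2 + (-449 - 1*101) = -2 + (-449 - 101) = -2 - 550 = -552)
x(l) = 30*l (x(l) = -5*l*(-6) = 30*l)
(P + R(28, -19))**2 + x(r(-21)) = (-552 + (-11 + 28))**2 + 30*29 = (-552 + 17)**2 + 870 = (-535)**2 + 870 = 286225 + 870 = 287095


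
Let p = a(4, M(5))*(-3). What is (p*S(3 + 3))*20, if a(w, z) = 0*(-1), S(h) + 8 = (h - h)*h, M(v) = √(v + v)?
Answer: 0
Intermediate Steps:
M(v) = √2*√v (M(v) = √(2*v) = √2*√v)
S(h) = -8 (S(h) = -8 + (h - h)*h = -8 + 0*h = -8 + 0 = -8)
a(w, z) = 0
p = 0 (p = 0*(-3) = 0)
(p*S(3 + 3))*20 = (0*(-8))*20 = 0*20 = 0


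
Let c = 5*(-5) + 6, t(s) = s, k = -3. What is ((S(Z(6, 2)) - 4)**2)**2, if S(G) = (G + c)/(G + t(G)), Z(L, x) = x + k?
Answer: 1296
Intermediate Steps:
c = -19 (c = -25 + 6 = -19)
Z(L, x) = -3 + x (Z(L, x) = x - 3 = -3 + x)
S(G) = (-19 + G)/(2*G) (S(G) = (G - 19)/(G + G) = (-19 + G)/((2*G)) = (-19 + G)*(1/(2*G)) = (-19 + G)/(2*G))
((S(Z(6, 2)) - 4)**2)**2 = (((-19 + (-3 + 2))/(2*(-3 + 2)) - 4)**2)**2 = (((1/2)*(-19 - 1)/(-1) - 4)**2)**2 = (((1/2)*(-1)*(-20) - 4)**2)**2 = ((10 - 4)**2)**2 = (6**2)**2 = 36**2 = 1296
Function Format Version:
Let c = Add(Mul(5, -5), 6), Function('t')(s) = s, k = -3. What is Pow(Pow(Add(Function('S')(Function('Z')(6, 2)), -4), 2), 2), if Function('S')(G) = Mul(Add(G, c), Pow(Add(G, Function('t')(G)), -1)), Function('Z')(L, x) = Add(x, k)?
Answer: 1296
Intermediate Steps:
c = -19 (c = Add(-25, 6) = -19)
Function('Z')(L, x) = Add(-3, x) (Function('Z')(L, x) = Add(x, -3) = Add(-3, x))
Function('S')(G) = Mul(Rational(1, 2), Pow(G, -1), Add(-19, G)) (Function('S')(G) = Mul(Add(G, -19), Pow(Add(G, G), -1)) = Mul(Add(-19, G), Pow(Mul(2, G), -1)) = Mul(Add(-19, G), Mul(Rational(1, 2), Pow(G, -1))) = Mul(Rational(1, 2), Pow(G, -1), Add(-19, G)))
Pow(Pow(Add(Function('S')(Function('Z')(6, 2)), -4), 2), 2) = Pow(Pow(Add(Mul(Rational(1, 2), Pow(Add(-3, 2), -1), Add(-19, Add(-3, 2))), -4), 2), 2) = Pow(Pow(Add(Mul(Rational(1, 2), Pow(-1, -1), Add(-19, -1)), -4), 2), 2) = Pow(Pow(Add(Mul(Rational(1, 2), -1, -20), -4), 2), 2) = Pow(Pow(Add(10, -4), 2), 2) = Pow(Pow(6, 2), 2) = Pow(36, 2) = 1296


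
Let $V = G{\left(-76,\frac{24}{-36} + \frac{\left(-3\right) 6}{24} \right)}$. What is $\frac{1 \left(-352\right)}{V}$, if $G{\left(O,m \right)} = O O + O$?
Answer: $- \frac{88}{1425} \approx -0.061754$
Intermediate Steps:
$G{\left(O,m \right)} = O + O^{2}$ ($G{\left(O,m \right)} = O^{2} + O = O + O^{2}$)
$V = 5700$ ($V = - 76 \left(1 - 76\right) = \left(-76\right) \left(-75\right) = 5700$)
$\frac{1 \left(-352\right)}{V} = \frac{1 \left(-352\right)}{5700} = \left(-352\right) \frac{1}{5700} = - \frac{88}{1425}$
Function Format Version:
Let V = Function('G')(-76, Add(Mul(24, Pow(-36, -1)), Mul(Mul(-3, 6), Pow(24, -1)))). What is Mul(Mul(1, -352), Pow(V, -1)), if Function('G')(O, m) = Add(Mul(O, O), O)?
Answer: Rational(-88, 1425) ≈ -0.061754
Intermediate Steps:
Function('G')(O, m) = Add(O, Pow(O, 2)) (Function('G')(O, m) = Add(Pow(O, 2), O) = Add(O, Pow(O, 2)))
V = 5700 (V = Mul(-76, Add(1, -76)) = Mul(-76, -75) = 5700)
Mul(Mul(1, -352), Pow(V, -1)) = Mul(Mul(1, -352), Pow(5700, -1)) = Mul(-352, Rational(1, 5700)) = Rational(-88, 1425)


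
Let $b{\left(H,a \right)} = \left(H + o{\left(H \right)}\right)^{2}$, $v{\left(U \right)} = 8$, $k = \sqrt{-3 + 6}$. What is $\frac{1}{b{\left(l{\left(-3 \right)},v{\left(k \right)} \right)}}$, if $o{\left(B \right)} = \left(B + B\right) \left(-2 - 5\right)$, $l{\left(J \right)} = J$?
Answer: $\frac{1}{1521} \approx 0.00065746$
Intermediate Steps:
$k = \sqrt{3} \approx 1.732$
$o{\left(B \right)} = - 14 B$ ($o{\left(B \right)} = 2 B \left(-7\right) = - 14 B$)
$b{\left(H,a \right)} = 169 H^{2}$ ($b{\left(H,a \right)} = \left(H - 14 H\right)^{2} = \left(- 13 H\right)^{2} = 169 H^{2}$)
$\frac{1}{b{\left(l{\left(-3 \right)},v{\left(k \right)} \right)}} = \frac{1}{169 \left(-3\right)^{2}} = \frac{1}{169 \cdot 9} = \frac{1}{1521}$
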